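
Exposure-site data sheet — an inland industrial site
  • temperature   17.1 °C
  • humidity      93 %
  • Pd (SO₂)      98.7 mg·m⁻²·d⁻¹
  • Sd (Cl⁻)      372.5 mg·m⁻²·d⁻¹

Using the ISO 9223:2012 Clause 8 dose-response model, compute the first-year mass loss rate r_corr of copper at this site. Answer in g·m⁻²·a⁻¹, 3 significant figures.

r_corr = 51.3 g·m⁻²·a⁻¹

copper: f(T) = -0.080·(T−10) [T>10 °C] = -0.5680
  Pd branch = 0.0053·Pd^0.26·e^(0.059·RH+f) = 2.394 μm/a
  Sd branch = 0.01025·Sd^0.27·e^(0.036·RH+0.049·T) = 3.333 μm/a
  sum: 2.394 + 3.333 → r_corr = 5.727 μm/a
Convert to mass loss: 5.727 μm/a × 8.96 g/cm³ = 51.31 g·m⁻²·a⁻¹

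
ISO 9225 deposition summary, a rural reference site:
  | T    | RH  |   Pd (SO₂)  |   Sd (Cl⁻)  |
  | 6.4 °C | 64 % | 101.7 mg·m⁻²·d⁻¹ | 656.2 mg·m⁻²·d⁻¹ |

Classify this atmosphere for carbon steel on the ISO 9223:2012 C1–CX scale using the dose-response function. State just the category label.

carbon steel: f(T) = +0.150·(T−10) [T≤10 °C] = -0.5400
  sulphur-dioxide contribution → 41.04 μm/a
  chloride contribution → 60.75 μm/a
  ⇒ r_corr(carbon steel) = 101.8 μm/a
Category bounds: 80…200 μm/a bracket r_corr ⇒ C5

C5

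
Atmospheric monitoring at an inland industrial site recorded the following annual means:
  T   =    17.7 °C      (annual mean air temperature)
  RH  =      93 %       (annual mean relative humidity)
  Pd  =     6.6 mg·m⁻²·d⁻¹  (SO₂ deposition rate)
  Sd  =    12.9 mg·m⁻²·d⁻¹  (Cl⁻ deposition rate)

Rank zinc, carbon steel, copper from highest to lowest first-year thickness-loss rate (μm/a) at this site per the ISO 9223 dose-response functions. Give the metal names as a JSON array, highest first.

zinc: T>10 °C ⇒ hinge -0.071·(17.7−10) = -0.5467
  SO₂ term: 0.0129·6.6^0.44·exp(0.046·93-0.5467) = 1.235
  Sd branch = 0.0175·Sd^0.57·e^(0.008·RH+0.085·T) = 0.7122 μm/a
  sum: 1.235 + 0.7122 → r_corr = 1.947 μm/a
carbon steel: T>10 °C ⇒ hinge -0.054·(17.7−10) = -0.4158
  SO₂ term: 1.77·6.6^0.52·exp(0.02·93-0.4158) = 20.01
  Cl⁻ term: 0.102·12.9^0.62·exp(0.033·93+0.04·17.7) = 21.75
  sum: 20.01 + 21.75 → r_corr = 41.77 μm/a
copper: f(T) = -0.080·(T−10) [T>10 °C] = -0.6160
  SO₂ term: 0.0053·6.6^0.26·exp(0.059·93-0.6160) = 1.129
  Sd branch = 0.01025·Sd^0.27·e^(0.036·RH+0.049·T) = 1.384 μm/a
  r_corr = 1.129 + 1.384 = 2.514 μm/a
Ordering by μm/a: carbon steel (41.8) > copper (2.51) > zinc (1.95)

["carbon steel", "copper", "zinc"]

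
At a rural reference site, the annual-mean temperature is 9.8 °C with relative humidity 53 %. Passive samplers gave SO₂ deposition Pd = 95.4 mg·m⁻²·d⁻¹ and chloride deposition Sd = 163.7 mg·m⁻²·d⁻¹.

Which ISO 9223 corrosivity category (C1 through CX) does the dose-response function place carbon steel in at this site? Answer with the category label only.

C4

carbon steel: f(T) = +0.150·(T−10) [T≤10 °C] = -0.0300
  sulphur-dioxide contribution → 53.05 μm/a
  chloride contribution → 20.47 μm/a
  ⇒ r_corr(carbon steel) = 73.52 μm/a
Category bounds: 50…80 μm/a bracket r_corr ⇒ C4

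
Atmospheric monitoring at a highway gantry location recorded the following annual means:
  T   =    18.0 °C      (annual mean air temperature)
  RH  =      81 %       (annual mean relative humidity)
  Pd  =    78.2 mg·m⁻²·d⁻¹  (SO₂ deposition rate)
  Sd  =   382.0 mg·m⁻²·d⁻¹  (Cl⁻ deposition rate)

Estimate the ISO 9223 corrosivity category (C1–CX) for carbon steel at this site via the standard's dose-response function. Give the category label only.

carbon steel: temperature factor f = -0.054·(8.0) = -0.4320
  SO₂ term: 1.77·78.2^0.52·exp(0.02·81-0.4320) = 56.03
  Sd branch = 0.102·Sd^0.62·e^(0.033·RH+0.04·T) = 121.1 μm/a
  r_corr = 56.03 + 121.1 = 177.1 μm/a
ISO 9223 Table 2 (carbon steel): 80 < 177 ≤ 200 μm/a ⇒ C5

C5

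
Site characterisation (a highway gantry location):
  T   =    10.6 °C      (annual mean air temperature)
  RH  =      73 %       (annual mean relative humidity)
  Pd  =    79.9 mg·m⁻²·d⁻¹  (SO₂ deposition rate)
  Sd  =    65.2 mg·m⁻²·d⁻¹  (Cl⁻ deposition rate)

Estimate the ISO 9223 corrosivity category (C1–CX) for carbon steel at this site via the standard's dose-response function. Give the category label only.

carbon steel: temperature factor f = -0.054·(0.6) = -0.0324
  SO₂ term: 1.77·79.9^0.52·exp(0.02·73-0.0324) = 71.99
  Cl⁻ term: 0.102·65.2^0.62·exp(0.033·73+0.04·10.6) = 23.11
  r_corr = 71.99 + 23.11 = 95.1 μm/a
ISO 9223 Table 2 (carbon steel): 80 < 95.1 ≤ 200 μm/a ⇒ C5

C5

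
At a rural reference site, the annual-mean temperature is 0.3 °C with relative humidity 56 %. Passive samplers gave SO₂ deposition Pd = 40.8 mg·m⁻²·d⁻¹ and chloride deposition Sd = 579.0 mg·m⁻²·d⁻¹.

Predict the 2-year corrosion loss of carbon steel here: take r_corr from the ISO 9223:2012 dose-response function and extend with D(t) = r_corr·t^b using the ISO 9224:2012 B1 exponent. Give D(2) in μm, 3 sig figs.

D(2) = 61.1 μm

carbon steel: f(T) = +0.150·(T−10) [T≤10 °C] = -1.4550
  sulphur-dioxide contribution → 8.71 μm/a
  chloride contribution → 33.83 μm/a
  total first-year rate 42.54 μm/a
Power-law: D(2) = r_corr · 2^0.523
  D(2) = 42.54 × 2^0.523 = 42.54 × 1.437 = 61.12 μm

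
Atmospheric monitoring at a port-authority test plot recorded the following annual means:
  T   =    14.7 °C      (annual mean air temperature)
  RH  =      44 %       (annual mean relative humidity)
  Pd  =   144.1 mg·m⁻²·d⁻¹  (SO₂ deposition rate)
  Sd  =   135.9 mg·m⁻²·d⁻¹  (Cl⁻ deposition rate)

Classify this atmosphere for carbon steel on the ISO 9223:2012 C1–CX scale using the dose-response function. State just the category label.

C4

carbon steel: temperature factor f = -0.054·(4.7) = -0.2538
  SO₂ term: 1.77·144.1^0.52·exp(0.02·44-0.2538) = 43.9
  Cl⁻ term: 0.102·135.9^0.62·exp(0.033·44+0.04·14.7) = 16.49
  r_corr = 43.9 + 16.49 = 60.38 μm/a
ISO 9223 Table 2 (carbon steel): 50 < 60.4 ≤ 80 μm/a ⇒ C4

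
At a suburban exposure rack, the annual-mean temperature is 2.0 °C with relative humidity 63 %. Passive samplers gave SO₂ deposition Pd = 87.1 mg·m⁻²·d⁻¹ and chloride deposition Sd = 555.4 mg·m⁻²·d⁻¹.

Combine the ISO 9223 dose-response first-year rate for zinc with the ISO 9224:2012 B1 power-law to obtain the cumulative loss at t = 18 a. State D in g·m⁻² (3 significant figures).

zinc: T≤10 °C ⇒ hinge +0.038·(2.0−10) = -0.3040
  Pd branch = 0.0129·Pd^0.44·e^(0.046·RH+f) = 1.232 μm/a
  Sd branch = 0.0175·Sd^0.57·e^(0.008·RH+0.085·T) = 1.259 μm/a
  r_corr = 1.232 + 1.259 = 2.492 μm/a
Power-law: D(18) = r_corr · 18^0.813
  D(18) = 2.492 × 18^0.813 = 2.492 × 10.48 = 26.13 μm
  Mass loss = 26.13 μm × 7.14 g/cm³ = 186.5 g·m⁻²

D(18) = 187 g·m⁻²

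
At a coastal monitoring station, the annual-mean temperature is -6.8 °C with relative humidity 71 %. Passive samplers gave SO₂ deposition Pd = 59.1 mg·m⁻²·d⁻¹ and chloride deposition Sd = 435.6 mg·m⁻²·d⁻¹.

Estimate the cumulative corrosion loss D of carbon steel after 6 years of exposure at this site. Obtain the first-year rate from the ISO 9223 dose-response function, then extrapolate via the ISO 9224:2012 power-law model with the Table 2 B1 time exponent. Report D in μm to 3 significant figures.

carbon steel: temperature factor f = +0.150·(-16.8) = -2.5200
  SO₂ term: 1.77·59.1^0.52·exp(0.02·71-2.5200) = 4.914
  Cl⁻ term: 0.102·435.6^0.62·exp(0.033·71+0.04·-6.8) = 35.02
  sum: 4.914 + 35.02 → r_corr = 39.93 μm/a
Long-term exponent b (ISO 9224 Table 2, B1) = 0.523
  D(6) = 39.93 × 6^0.523 = 39.93 × 2.553 = 101.9 μm

D(6) = 102 μm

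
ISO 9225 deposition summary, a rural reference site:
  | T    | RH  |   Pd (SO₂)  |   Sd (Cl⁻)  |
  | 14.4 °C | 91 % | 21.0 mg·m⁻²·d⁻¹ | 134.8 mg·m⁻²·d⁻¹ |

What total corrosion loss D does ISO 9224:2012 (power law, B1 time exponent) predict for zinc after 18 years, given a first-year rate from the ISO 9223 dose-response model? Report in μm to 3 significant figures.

D(18) = 46.0 μm

zinc: f(T) = -0.071·(T−10) [T>10 °C] = -0.3124
  Pd branch = 0.0129·Pd^0.44·e^(0.046·RH+f) = 2.369 μm/a
  Cl⁻ term: 0.0175·134.8^0.57·exp(0.008·91+0.085·14.4) = 2.017
  r_corr = 2.369 + 2.017 = 4.386 μm/a
ISO 9224: D(t) = r_corr · t^b with b = 0.813 (zinc, B1)
  D(18) = 4.386 × 18^0.813 = 4.386 × 10.48 = 45.99 μm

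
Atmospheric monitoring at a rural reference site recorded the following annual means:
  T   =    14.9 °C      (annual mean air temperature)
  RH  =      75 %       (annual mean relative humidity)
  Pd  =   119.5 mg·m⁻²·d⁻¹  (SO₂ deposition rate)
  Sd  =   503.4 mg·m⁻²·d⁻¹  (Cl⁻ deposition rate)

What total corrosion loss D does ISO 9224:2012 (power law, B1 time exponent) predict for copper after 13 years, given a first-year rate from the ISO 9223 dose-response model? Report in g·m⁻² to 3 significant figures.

D(13) = 136 g·m⁻²

copper: T>10 °C ⇒ hinge -0.080·(14.9−10) = -0.3920
  SO₂ term: 0.0053·119.5^0.26·exp(0.059·75-0.3920) = 1.037
  Cl⁻ term: 0.01025·503.4^0.27·exp(0.036·75+0.049·14.9) = 1.698
  sum: 1.037 + 1.698 → r_corr = 2.735 μm/a
ISO 9224: D(t) = r_corr · t^b with b = 0.667 (copper, B1)
  D(13) = 2.735 × 13^0.667 = 2.735 × 5.534 = 15.14 μm
  Mass loss = 15.14 μm × 8.96 g/cm³ = 135.6 g·m⁻²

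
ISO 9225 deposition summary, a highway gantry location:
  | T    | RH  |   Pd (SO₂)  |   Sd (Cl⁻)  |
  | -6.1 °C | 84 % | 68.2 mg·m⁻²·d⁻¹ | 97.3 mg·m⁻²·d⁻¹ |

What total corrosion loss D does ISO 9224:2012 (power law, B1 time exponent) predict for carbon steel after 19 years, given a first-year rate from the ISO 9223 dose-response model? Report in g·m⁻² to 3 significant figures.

carbon steel: temperature factor f = +0.150·(-16.1) = -2.4150
  SO₂ term: 1.77·68.2^0.52·exp(0.02·84-2.4150) = 7.627
  Sd branch = 0.102·Sd^0.62·e^(0.033·RH+0.04·T) = 21.83 μm/a
  r_corr = 7.627 + 21.83 = 29.46 μm/a
Long-term exponent b (ISO 9224 Table 2, B1) = 0.523
  D(19) = 29.46 × 19^0.523 = 29.46 × 4.664 = 137.4 μm
  Mass loss = 137.4 μm × 7.85 g/cm³ = 1079 g·m⁻²

D(19) = 1.08e+03 g·m⁻²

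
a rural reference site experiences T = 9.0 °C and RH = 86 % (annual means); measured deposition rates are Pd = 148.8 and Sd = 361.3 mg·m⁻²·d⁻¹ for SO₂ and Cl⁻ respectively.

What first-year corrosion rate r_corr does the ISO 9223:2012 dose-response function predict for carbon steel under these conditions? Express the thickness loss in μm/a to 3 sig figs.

carbon steel: temperature factor f = +0.150·(-1.0) = -0.1500
  sulphur-dioxide contribution → 114.7 μm/a
  chloride contribution → 96.24 μm/a
  total first-year rate 210.9 μm/a

r_corr = 211 μm/a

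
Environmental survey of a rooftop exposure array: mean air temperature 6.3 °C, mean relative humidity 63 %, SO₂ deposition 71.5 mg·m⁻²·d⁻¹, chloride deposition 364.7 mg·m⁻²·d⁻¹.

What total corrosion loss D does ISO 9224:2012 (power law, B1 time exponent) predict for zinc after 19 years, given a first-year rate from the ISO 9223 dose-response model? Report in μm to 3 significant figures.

D(19) = 30.2 μm

zinc: temperature factor f = +0.038·(-3.7) = -0.1406
  SO₂ term: 0.0129·71.5^0.44·exp(0.046·63-0.1406) = 1.33
  Cl⁻ term: 0.0175·364.7^0.57·exp(0.008·63+0.085·6.3) = 1.428
  sum: 1.33 + 1.428 → r_corr = 2.759 μm/a
Power-law: D(19) = r_corr · 19^0.813
  D(19) = 2.759 × 19^0.813 = 2.759 × 10.96 = 30.22 μm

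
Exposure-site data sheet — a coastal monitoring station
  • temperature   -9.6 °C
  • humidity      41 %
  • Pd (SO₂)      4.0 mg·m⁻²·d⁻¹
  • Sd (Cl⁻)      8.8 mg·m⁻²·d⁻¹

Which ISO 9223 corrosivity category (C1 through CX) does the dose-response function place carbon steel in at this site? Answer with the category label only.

C2

carbon steel: temperature factor f = +0.150·(-19.6) = -2.9400
  SO₂ term: 1.77·4.0^0.52·exp(0.02·41-2.9400) = 0.4369
  Cl⁻ term: 0.102·8.8^0.62·exp(0.033·41+0.04·-9.6) = 1.035
  r_corr = 0.4369 + 1.035 = 1.472 μm/a
Category bounds: 1.3…25 μm/a bracket r_corr ⇒ C2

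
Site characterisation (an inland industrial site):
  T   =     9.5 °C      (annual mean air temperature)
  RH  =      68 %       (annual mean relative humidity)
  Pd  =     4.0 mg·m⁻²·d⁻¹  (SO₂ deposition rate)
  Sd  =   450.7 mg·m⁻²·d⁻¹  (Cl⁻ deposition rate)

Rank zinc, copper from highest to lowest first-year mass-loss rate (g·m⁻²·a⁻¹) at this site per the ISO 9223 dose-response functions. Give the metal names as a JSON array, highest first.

zinc: T≤10 °C ⇒ hinge +0.038·(9.5−10) = -0.0190
  SO₂ term: 0.0129·4.0^0.44·exp(0.046·68-0.0190) = 0.5318
  Cl⁻ term: 0.0175·450.7^0.57·exp(0.008·68+0.085·9.5) = 2.201
  sum: 0.5318 + 2.201 → r_corr = 2.733 μm/a
  mass loss = 2.733 μm/a × 7.14 g/cm³ = 19.51 g·m⁻²·a⁻¹
copper: T≤10 °C ⇒ hinge +0.126·(9.5−10) = -0.0630
  SO₂ term: 0.0053·4.0^0.26·exp(0.059·68-0.0630) = 0.3943
  Sd branch = 0.01025·Sd^0.27·e^(0.036·RH+0.049·T) = 0.9831 μm/a
  r_corr = 0.3943 + 0.9831 = 1.377 μm/a
  mass loss = 1.377 μm/a × 8.96 g/cm³ = 12.34 g·m⁻²·a⁻¹
Ordering by g·m⁻²·a⁻¹: zinc (19.5) > copper (12.3)

["zinc", "copper"]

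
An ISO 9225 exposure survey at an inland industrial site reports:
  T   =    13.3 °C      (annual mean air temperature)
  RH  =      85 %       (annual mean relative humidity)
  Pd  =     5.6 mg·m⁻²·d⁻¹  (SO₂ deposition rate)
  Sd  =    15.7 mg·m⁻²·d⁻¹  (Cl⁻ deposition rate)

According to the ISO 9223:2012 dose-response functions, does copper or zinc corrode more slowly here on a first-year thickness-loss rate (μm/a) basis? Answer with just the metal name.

copper: f(T) = -0.080·(T−10) [T>10 °C] = -0.2640
  sulphur-dioxide contribution → 0.9597 μm/a
  chloride contribution → 0.8822 μm/a
  ⇒ r_corr(copper) = 1.842 μm/a
zinc: f(T) = -0.071·(T−10) [T>10 °C] = -0.2343
  sulphur-dioxide contribution → 1.087 μm/a
  chloride contribution → 0.514 μm/a
  total first-year rate 1.601 μm/a
Ordering by μm/a: copper (1.84) > zinc (1.6)

zinc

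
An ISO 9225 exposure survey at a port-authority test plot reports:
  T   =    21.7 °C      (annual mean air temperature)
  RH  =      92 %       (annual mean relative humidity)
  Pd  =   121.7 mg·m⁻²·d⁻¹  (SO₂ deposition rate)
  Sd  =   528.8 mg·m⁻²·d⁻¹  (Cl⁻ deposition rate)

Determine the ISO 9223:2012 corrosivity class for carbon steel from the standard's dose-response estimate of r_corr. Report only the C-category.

CX

carbon steel: f(T) = -0.054·(T−10) [T>10 °C] = -0.6318
  SO₂ term: 1.77·121.7^0.52·exp(0.02·92-0.6318) = 71.95
  Cl⁻ term: 0.102·528.8^0.62·exp(0.033·92+0.04·21.7) = 246.9
  r_corr = 71.95 + 246.9 = 318.9 μm/a
Category bounds: 200…700 μm/a bracket r_corr ⇒ CX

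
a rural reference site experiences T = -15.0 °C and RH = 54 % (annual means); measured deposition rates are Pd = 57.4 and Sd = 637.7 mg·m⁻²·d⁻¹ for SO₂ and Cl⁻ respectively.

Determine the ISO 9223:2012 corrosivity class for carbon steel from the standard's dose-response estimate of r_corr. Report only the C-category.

carbon steel: f(T) = +0.150·(T−10) [T≤10 °C] = -3.7500
  sulphur-dioxide contribution → 1.007 μm/a
  chloride contribution → 18.23 μm/a
  ⇒ r_corr(carbon steel) = 19.24 μm/a
Category bounds: 1.3…25 μm/a bracket r_corr ⇒ C2

C2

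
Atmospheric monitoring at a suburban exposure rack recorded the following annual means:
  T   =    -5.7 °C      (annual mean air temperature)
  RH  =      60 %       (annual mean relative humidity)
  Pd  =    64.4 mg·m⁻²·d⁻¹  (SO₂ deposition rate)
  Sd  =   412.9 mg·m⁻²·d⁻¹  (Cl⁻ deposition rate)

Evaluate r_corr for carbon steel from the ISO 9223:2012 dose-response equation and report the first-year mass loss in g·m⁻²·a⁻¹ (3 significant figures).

carbon steel: temperature factor f = +0.150·(-15.7) = -2.3550
  Pd branch = 1.77·Pd^0.52·e^(0.02·RH+f) = 4.864 μm/a
  Cl⁻ term: 0.102·412.9^0.62·exp(0.033·60+0.04·-5.7) = 24.62
  sum: 4.864 + 24.62 → r_corr = 29.49 μm/a
Convert to mass loss: 29.49 μm/a × 7.85 g/cm³ = 231.5 g·m⁻²·a⁻¹

r_corr = 231 g·m⁻²·a⁻¹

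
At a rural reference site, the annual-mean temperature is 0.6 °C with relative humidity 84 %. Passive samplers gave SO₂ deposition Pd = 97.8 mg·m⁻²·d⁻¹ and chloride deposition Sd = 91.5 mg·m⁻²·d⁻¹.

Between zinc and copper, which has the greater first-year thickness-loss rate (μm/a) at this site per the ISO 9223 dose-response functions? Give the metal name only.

zinc: temperature factor f = +0.038·(-9.4) = -0.3572
  SO₂ term: 0.0129·97.8^0.44·exp(0.046·84-0.3572) = 3.231
  Cl⁻ term: 0.0175·91.5^0.57·exp(0.008·84+0.085·0.6) = 0.4732
  r_corr = 3.231 + 0.4732 = 3.704 μm/a
copper: f(T) = +0.126·(T−10) [T≤10 °C] = -1.1844
  SO₂ term: 0.0053·97.8^0.26·exp(0.059·84-1.1844) = 0.7581
  Cl⁻ term: 0.01025·91.5^0.27·exp(0.036·84+0.049·0.6) = 0.7352
  r_corr = 0.7581 + 0.7352 = 1.493 μm/a
Ordering by μm/a: zinc (3.7) > copper (1.49)

zinc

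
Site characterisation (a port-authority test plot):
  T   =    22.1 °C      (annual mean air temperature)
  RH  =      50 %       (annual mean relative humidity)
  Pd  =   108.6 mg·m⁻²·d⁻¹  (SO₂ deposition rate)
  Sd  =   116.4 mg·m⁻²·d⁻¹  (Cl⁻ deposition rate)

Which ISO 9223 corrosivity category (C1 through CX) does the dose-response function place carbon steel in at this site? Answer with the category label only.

C4

carbon steel: temperature factor f = -0.054·(12.1) = -0.6534
  SO₂ term: 1.77·108.6^0.52·exp(0.02·50-0.6534) = 28.65
  Sd branch = 0.102·Sd^0.62·e^(0.033·RH+0.04·T) = 24.55 μm/a
  sum: 28.65 + 24.55 → r_corr = 53.2 μm/a
ISO 9223 Table 2 (carbon steel): 50 < 53.2 ≤ 80 μm/a ⇒ C4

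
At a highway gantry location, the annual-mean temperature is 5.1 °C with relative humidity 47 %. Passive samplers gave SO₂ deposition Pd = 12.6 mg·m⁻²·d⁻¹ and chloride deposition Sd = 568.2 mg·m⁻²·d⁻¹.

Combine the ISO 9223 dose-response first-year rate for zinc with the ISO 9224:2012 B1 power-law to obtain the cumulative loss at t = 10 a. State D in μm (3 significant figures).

zinc: T≤10 °C ⇒ hinge +0.038·(5.1−10) = -0.1862
  Pd branch = 0.0129·Pd^0.44·e^(0.046·RH+f) = 0.2837 μm/a
  Cl⁻ term: 0.0175·568.2^0.57·exp(0.008·47+0.085·5.1) = 1.461
  sum: 0.2837 + 1.461 → r_corr = 1.745 μm/a
Long-term exponent b (ISO 9224 Table 2, B1) = 0.813
  D(10) = 1.745 × 10^0.813 = 1.745 × 6.501 = 11.34 μm

D(10) = 11.3 μm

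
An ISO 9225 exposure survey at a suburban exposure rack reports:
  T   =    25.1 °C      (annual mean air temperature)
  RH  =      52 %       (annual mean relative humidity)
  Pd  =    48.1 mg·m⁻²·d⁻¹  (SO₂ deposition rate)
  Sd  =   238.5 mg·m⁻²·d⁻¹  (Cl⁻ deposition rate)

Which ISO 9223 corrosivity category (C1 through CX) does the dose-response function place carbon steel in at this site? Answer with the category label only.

C4

carbon steel: temperature factor f = -0.054·(15.1) = -0.8154
  SO₂ term: 1.77·48.1^0.52·exp(0.02·52-0.8154) = 16.6
  Sd branch = 0.102·Sd^0.62·e^(0.033·RH+0.04·T) = 46.12 μm/a
  r_corr = 16.6 + 46.12 = 62.73 μm/a
62.7 μm/a falls in (50, 80] for carbon steel → category C4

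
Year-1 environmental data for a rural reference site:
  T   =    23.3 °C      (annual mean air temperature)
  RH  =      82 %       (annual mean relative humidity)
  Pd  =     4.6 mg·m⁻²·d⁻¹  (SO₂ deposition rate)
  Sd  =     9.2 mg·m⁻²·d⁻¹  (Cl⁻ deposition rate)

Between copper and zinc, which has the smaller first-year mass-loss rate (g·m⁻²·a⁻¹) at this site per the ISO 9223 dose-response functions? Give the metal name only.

zinc

copper: temperature factor f = -0.080·(13.3) = -1.0640
  SO₂ term: 0.0053·4.6^0.26·exp(0.059·82-1.0640) = 0.3433
  Sd branch = 0.01025·Sd^0.27·e^(0.036·RH+0.049·T) = 1.119 μm/a
  sum: 0.3433 + 1.119 → r_corr = 1.462 μm/a
  mass loss = 1.462 μm/a × 8.96 g/cm³ = 13.1 g·m⁻²·a⁻¹
zinc: f(T) = -0.071·(T−10) [T>10 °C] = -0.9443
  Pd branch = 0.0129·Pd^0.44·e^(0.046·RH+f) = 0.4268 μm/a
  Sd branch = 0.0175·Sd^0.57·e^(0.008·RH+0.085·T) = 0.8658 μm/a
  r_corr = 0.4268 + 0.8658 = 1.293 μm/a
  mass loss = 1.293 μm/a × 7.14 g/cm³ = 9.229 g·m⁻²·a⁻¹
Ordering by g·m⁻²·a⁻¹: copper (13.1) > zinc (9.23)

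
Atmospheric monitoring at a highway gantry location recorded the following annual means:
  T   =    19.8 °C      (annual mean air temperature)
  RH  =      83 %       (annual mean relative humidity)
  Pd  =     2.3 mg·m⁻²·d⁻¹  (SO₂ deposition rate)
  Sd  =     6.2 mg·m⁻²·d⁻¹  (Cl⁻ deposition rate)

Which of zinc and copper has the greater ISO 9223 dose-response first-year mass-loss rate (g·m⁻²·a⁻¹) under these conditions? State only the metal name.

copper

zinc: T>10 °C ⇒ hinge -0.071·(19.8−10) = -0.6958
  Pd branch = 0.0129·Pd^0.44·e^(0.046·RH+f) = 0.4224 μm/a
  Cl⁻ term: 0.0175·6.2^0.57·exp(0.008·83+0.085·19.8) = 0.5176
  r_corr = 0.4224 + 0.5176 = 0.94 μm/a
  mass loss = 0.94 μm/a × 7.14 g/cm³ = 6.711 g·m⁻²·a⁻¹
copper: f(T) = -0.080·(T−10) [T>10 °C] = -0.7840
  Pd branch = 0.0053·Pd^0.26·e^(0.059·RH+f) = 0.4023 μm/a
  Sd branch = 0.01025·Sd^0.27·e^(0.036·RH+0.049·T) = 0.8784 μm/a
  sum: 0.4023 + 0.8784 → r_corr = 1.281 μm/a
  mass loss = 1.281 μm/a × 8.96 g/cm³ = 11.48 g·m⁻²·a⁻¹
Ordering by g·m⁻²·a⁻¹: copper (11.5) > zinc (6.71)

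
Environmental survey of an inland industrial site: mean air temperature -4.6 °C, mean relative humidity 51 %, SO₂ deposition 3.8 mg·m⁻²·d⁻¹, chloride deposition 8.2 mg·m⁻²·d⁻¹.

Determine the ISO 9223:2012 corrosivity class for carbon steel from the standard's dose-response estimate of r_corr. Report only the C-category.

C2

carbon steel: f(T) = +0.150·(T−10) [T≤10 °C] = -2.1900
  sulphur-dioxide contribution → 1.1 μm/a
  chloride contribution → 1.683 μm/a
  total first-year rate 2.783 μm/a
Category bounds: 1.3…25 μm/a bracket r_corr ⇒ C2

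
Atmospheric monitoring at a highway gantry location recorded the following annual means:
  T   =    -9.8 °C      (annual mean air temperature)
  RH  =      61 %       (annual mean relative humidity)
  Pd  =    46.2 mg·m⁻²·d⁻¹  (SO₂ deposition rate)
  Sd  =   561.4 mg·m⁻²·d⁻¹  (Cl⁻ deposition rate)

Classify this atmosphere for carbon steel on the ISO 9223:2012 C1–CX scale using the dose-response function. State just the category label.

C3

carbon steel: f(T) = +0.150·(T−10) [T≤10 °C] = -2.9700
  sulphur-dioxide contribution → 2.257 μm/a
  chloride contribution → 26.13 μm/a
  ⇒ r_corr(carbon steel) = 28.39 μm/a
ISO 9223 Table 2 (carbon steel): 25 < 28.4 ≤ 50 μm/a ⇒ C3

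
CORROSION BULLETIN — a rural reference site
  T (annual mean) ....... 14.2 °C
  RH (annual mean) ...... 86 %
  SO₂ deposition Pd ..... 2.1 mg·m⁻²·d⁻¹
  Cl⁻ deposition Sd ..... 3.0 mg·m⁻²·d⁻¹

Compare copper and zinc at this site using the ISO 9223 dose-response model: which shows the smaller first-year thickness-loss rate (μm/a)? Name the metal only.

zinc

copper: temperature factor f = -0.080·(4.2) = -0.3360
  SO₂ term: 0.0053·2.1^0.26·exp(0.059·86-0.3360) = 0.7341
  Cl⁻ term: 0.01025·3.0^0.27·exp(0.036·86+0.049·14.2) = 0.6114
  r_corr = 0.7341 + 0.6114 = 1.345 μm/a
zinc: temperature factor f = -0.071·(4.2) = -0.2982
  Pd branch = 0.0129·Pd^0.44·e^(0.046·RH+f) = 0.6933 μm/a
  Cl⁻ term: 0.0175·3.0^0.57·exp(0.008·86+0.085·14.2) = 0.2178
  r_corr = 0.6933 + 0.2178 = 0.9111 μm/a
Ordering by μm/a: copper (1.35) > zinc (0.911)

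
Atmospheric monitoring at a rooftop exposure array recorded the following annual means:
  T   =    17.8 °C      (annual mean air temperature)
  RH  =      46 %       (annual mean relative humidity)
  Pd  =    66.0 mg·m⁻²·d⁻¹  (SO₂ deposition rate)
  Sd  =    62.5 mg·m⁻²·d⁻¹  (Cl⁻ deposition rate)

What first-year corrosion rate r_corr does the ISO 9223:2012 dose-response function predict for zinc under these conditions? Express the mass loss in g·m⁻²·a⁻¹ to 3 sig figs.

r_corr = 11.4 g·m⁻²·a⁻¹

zinc: temperature factor f = -0.071·(7.8) = -0.5538
  SO₂ term: 0.0129·66.0^0.44·exp(0.046·46-0.5538) = 0.3887
  Cl⁻ term: 0.0175·62.5^0.57·exp(0.008·46+0.085·17.8) = 1.212
  sum: 0.3887 + 1.212 → r_corr = 1.601 μm/a
Convert to mass loss: 1.601 μm/a × 7.14 g/cm³ = 11.43 g·m⁻²·a⁻¹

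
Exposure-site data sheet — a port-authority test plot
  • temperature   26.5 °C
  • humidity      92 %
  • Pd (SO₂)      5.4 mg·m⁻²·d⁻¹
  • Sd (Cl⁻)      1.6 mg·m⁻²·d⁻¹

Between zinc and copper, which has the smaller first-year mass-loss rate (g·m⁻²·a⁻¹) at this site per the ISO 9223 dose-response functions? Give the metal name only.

zinc

zinc: T>10 °C ⇒ hinge -0.071·(26.5−10) = -1.1715
  sulphur-dioxide contribution → 0.5781 μm/a
  chloride contribution → 0.4542 μm/a
  ⇒ r_corr(zinc) = 1.032 μm/a
  mass loss = 1.032 μm/a × 7.14 g/cm³ = 7.371 g·m⁻²·a⁻¹
copper: temperature factor f = -0.080·(16.5) = -1.3200
  sulphur-dioxide contribution → 0.4998 μm/a
  chloride contribution → 1.17 μm/a
  total first-year rate 1.67 μm/a
  mass loss = 1.67 μm/a × 8.96 g/cm³ = 14.96 g·m⁻²·a⁻¹
Ordering by g·m⁻²·a⁻¹: copper (15) > zinc (7.37)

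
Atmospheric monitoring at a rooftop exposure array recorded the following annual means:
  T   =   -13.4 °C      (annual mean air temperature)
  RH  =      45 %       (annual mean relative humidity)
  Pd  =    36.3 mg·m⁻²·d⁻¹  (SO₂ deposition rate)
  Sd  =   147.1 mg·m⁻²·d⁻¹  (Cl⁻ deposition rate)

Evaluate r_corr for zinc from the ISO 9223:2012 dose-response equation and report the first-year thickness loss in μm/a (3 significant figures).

zinc: temperature factor f = +0.038·(-23.4) = -0.8892
  SO₂ term: 0.0129·36.3^0.44·exp(0.046·45-0.8892) = 0.2041
  Cl⁻ term: 0.0175·147.1^0.57·exp(0.008·45+0.085·-13.4) = 0.1381
  sum: 0.2041 + 0.1381 → r_corr = 0.3422 μm/a

r_corr = 0.342 μm/a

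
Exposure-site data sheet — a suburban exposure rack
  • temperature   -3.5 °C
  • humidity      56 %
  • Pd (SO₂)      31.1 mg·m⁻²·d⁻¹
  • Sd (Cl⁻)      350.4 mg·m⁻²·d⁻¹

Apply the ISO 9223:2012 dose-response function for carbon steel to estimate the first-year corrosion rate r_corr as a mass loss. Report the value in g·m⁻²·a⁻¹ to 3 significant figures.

carbon steel: f(T) = +0.150·(T−10) [T≤10 °C] = -2.0250
  Pd branch = 1.77·Pd^0.52·e^(0.02·RH+f) = 4.277 μm/a
  Sd branch = 0.102·Sd^0.62·e^(0.033·RH+0.04·T) = 21.28 μm/a
  sum: 4.277 + 21.28 → r_corr = 25.56 μm/a
Convert to mass loss: 25.56 μm/a × 7.85 g/cm³ = 200.6 g·m⁻²·a⁻¹

r_corr = 201 g·m⁻²·a⁻¹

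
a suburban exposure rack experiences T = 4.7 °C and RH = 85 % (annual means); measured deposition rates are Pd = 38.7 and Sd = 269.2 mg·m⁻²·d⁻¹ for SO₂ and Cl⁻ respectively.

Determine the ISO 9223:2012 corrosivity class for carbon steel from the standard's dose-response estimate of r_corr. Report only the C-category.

C5

carbon steel: f(T) = +0.150·(T−10) [T≤10 °C] = -0.7950
  Pd branch = 1.77·Pd^0.52·e^(0.02·RH+f) = 29.28 μm/a
  Sd branch = 0.102·Sd^0.62·e^(0.033·RH+0.04·T) = 65.33 μm/a
  sum: 29.28 + 65.33 → r_corr = 94.61 μm/a
ISO 9223 Table 2 (carbon steel): 80 < 94.6 ≤ 200 μm/a ⇒ C5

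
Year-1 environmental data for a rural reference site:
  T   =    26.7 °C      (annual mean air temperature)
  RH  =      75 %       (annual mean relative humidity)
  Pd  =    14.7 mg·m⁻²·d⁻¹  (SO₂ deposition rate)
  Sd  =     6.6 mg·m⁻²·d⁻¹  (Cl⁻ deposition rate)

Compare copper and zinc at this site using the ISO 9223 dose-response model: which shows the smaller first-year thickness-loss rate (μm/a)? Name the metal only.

copper

copper: temperature factor f = -0.080·(16.7) = -1.3360
  sulphur-dioxide contribution → 0.2341 μm/a
  chloride contribution → 0.9393 μm/a
  ⇒ r_corr(copper) = 1.173 μm/a
zinc: f(T) = -0.071·(T−10) [T>10 °C] = -1.1857
  sulphur-dioxide contribution → 0.4051 μm/a
  chloride contribution → 0.9045 μm/a
  total first-year rate 1.31 μm/a
Ordering by μm/a: zinc (1.31) > copper (1.17)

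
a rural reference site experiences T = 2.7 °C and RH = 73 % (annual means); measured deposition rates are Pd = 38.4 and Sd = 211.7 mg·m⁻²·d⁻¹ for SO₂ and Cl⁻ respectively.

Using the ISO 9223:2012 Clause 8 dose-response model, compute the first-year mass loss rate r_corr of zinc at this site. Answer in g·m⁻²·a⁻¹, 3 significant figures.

zinc: f(T) = +0.038·(T−10) [T≤10 °C] = -0.2774
  sulphur-dioxide contribution → 1.398 μm/a
  chloride contribution → 0.8356 μm/a
  total first-year rate 2.234 μm/a
Convert to mass loss: 2.234 μm/a × 7.14 g/cm³ = 15.95 g·m⁻²·a⁻¹

r_corr = 15.9 g·m⁻²·a⁻¹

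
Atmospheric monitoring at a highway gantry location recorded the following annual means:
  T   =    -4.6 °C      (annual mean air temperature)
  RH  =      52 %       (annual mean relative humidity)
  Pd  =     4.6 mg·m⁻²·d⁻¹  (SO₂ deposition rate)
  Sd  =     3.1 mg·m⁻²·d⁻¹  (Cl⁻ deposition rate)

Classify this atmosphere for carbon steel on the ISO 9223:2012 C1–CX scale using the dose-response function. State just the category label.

C2

carbon steel: temperature factor f = +0.150·(-14.6) = -2.1900
  SO₂ term: 1.77·4.6^0.52·exp(0.02·52-2.1900) = 1.239
  Sd branch = 0.102·Sd^0.62·e^(0.033·RH+0.04·T) = 0.9519 μm/a
  sum: 1.239 + 0.9519 → r_corr = 2.191 μm/a
Category bounds: 1.3…25 μm/a bracket r_corr ⇒ C2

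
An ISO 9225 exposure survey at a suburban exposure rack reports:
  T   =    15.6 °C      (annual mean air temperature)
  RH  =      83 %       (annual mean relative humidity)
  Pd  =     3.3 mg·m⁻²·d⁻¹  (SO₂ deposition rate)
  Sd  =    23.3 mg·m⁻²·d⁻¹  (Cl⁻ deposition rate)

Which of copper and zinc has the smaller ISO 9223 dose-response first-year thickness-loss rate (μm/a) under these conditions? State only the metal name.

copper: f(T) = -0.080·(T−10) [T>10 °C] = -0.4480
  sulphur-dioxide contribution → 0.6184 μm/a
  chloride contribution → 1.022 μm/a
  ⇒ r_corr(copper) = 1.641 μm/a
zinc: temperature factor f = -0.071·(5.6) = -0.3976
  sulphur-dioxide contribution → 0.6671 μm/a
  chloride contribution → 0.7703 μm/a
  ⇒ r_corr(zinc) = 1.437 μm/a
Ordering by μm/a: copper (1.64) > zinc (1.44)

zinc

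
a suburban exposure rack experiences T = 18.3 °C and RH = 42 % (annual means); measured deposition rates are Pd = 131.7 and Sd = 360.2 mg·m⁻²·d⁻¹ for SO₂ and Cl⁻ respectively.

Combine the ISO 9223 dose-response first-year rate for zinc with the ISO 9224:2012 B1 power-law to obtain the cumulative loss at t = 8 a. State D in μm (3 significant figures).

D(8) = 20.3 μm

zinc: f(T) = -0.071·(T−10) [T>10 °C] = -0.5893
  SO₂ term: 0.0129·131.7^0.44·exp(0.046·42-0.5893) = 0.423
  Sd branch = 0.0175·Sd^0.57·e^(0.008·RH+0.085·T) = 3.325 μm/a
  sum: 0.423 + 3.325 → r_corr = 3.748 μm/a
Long-term exponent b (ISO 9224 Table 2, B1) = 0.813
  D(8) = 3.748 × 8^0.813 = 3.748 × 5.423 = 20.32 μm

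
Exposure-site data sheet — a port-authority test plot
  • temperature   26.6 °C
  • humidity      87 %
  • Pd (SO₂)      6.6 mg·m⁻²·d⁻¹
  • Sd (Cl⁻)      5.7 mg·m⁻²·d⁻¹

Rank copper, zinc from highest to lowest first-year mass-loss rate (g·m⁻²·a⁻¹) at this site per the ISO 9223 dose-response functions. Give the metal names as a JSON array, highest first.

copper: f(T) = -0.080·(T−10) [T>10 °C] = -1.3280
  sulphur-dioxide contribution → 0.3889 μm/a
  chloride contribution → 1.384 μm/a
  total first-year rate 1.773 μm/a
  mass loss = 1.773 μm/a × 8.96 g/cm³ = 15.88 g·m⁻²·a⁻¹
zinc: T>10 °C ⇒ hinge -0.071·(26.6−10) = -1.1786
  sulphur-dioxide contribution → 0.4982 μm/a
  chloride contribution → 0.908 μm/a
  ⇒ r_corr(zinc) = 1.406 μm/a
  mass loss = 1.406 μm/a × 7.14 g/cm³ = 10.04 g·m⁻²·a⁻¹
Ordering by g·m⁻²·a⁻¹: copper (15.9) > zinc (10)

["copper", "zinc"]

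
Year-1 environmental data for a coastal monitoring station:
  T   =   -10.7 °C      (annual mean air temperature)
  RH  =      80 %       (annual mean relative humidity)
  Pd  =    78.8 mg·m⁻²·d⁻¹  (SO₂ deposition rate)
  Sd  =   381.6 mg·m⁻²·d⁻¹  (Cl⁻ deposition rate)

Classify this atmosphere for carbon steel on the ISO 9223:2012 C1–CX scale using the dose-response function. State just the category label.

C3

carbon steel: temperature factor f = +0.150·(-20.7) = -3.1050
  Pd branch = 1.77·Pd^0.52·e^(0.02·RH+f) = 3.807 μm/a
  Sd branch = 0.102·Sd^0.62·e^(0.033·RH+0.04·T) = 37.14 μm/a
  sum: 3.807 + 37.14 → r_corr = 40.95 μm/a
40.9 μm/a falls in (25, 50] for carbon steel → category C3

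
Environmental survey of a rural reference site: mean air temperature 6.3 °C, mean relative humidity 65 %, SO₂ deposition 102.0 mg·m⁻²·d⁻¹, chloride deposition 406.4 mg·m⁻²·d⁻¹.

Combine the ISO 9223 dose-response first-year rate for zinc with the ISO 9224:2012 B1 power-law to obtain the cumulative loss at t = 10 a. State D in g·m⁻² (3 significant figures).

zinc: T≤10 °C ⇒ hinge +0.038·(6.3−10) = -0.1406
  sulphur-dioxide contribution → 1.706 μm/a
  chloride contribution → 1.544 μm/a
  total first-year rate 3.249 μm/a
Power-law: D(10) = r_corr · 10^0.813
  D(10) = 3.249 × 10^0.813 = 3.249 × 6.501 = 21.12 μm
  Mass loss = 21.12 μm × 7.14 g/cm³ = 150.8 g·m⁻²

D(10) = 151 g·m⁻²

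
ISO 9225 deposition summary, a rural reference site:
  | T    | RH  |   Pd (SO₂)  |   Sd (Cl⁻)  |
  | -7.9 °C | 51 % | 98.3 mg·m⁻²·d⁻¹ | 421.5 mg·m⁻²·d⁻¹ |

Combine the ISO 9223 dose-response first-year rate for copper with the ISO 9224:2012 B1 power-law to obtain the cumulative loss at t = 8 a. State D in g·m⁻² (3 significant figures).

copper: T≤10 °C ⇒ hinge +0.126·(-7.9−10) = -2.2554
  sulphur-dioxide contribution → 0.03712 μm/a
  chloride contribution → 0.2232 μm/a
  total first-year rate 0.2603 μm/a
ISO 9224: D(t) = r_corr · t^b with b = 0.667 (copper, B1)
  D(8) = 0.2603 × 8^0.667 = 0.2603 × 4.003 = 1.042 μm
  Mass loss = 1.042 μm × 8.96 g/cm³ = 9.336 g·m⁻²

D(8) = 9.34 g·m⁻²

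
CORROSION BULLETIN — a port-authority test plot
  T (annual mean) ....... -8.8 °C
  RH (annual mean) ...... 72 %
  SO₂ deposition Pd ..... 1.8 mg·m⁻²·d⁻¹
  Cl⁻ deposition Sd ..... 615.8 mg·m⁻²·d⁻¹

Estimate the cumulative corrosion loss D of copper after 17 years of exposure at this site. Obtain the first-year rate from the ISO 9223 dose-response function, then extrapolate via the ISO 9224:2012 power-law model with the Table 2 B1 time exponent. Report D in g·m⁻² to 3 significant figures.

D(17) = 32.3 g·m⁻²

copper: T≤10 °C ⇒ hinge +0.126·(-8.8−10) = -2.3688
  Pd branch = 0.0053·Pd^0.26·e^(0.059·RH+f) = 0.04044 μm/a
  Sd branch = 0.01025·Sd^0.27·e^(0.036·RH+0.049·T) = 0.5038 μm/a
  r_corr = 0.04044 + 0.5038 = 0.5443 μm/a
Long-term exponent b (ISO 9224 Table 2, B1) = 0.667
  D(17) = 0.5443 × 17^0.667 = 0.5443 × 6.618 = 3.602 μm
  Mass loss = 3.602 μm × 8.96 g/cm³ = 32.27 g·m⁻²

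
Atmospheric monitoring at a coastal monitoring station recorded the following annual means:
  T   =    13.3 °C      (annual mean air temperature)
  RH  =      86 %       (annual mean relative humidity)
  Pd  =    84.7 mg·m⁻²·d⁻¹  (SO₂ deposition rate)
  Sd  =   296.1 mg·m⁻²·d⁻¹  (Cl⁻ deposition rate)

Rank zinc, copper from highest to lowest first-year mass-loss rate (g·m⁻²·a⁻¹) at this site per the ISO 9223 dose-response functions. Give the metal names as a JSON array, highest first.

["zinc", "copper"]

zinc: T>10 °C ⇒ hinge -0.071·(13.3−10) = -0.2343
  SO₂ term: 0.0129·84.7^0.44·exp(0.046·86-0.2343) = 3.76
  Sd branch = 0.0175·Sd^0.57·e^(0.008·RH+0.085·T) = 2.764 μm/a
  r_corr = 3.76 + 2.764 = 6.524 μm/a
  mass loss = 6.524 μm/a × 7.14 g/cm³ = 46.58 g·m⁻²·a⁻¹
copper: f(T) = -0.080·(T−10) [T>10 °C] = -0.2640
  Pd branch = 0.0053·Pd^0.26·e^(0.059·RH+f) = 2.063 μm/a
  Cl⁻ term: 0.01025·296.1^0.27·exp(0.036·86+0.049·13.3) = 2.021
  r_corr = 2.063 + 2.021 = 4.084 μm/a
  mass loss = 4.084 μm/a × 8.96 g/cm³ = 36.59 g·m⁻²·a⁻¹
Ordering by g·m⁻²·a⁻¹: zinc (46.6) > copper (36.6)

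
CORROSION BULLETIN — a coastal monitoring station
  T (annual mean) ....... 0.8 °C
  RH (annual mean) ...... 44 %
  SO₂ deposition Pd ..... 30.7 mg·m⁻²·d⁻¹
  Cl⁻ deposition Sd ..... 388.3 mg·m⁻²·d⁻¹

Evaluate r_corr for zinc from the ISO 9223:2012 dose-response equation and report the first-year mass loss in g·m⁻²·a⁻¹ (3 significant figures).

r_corr = 7.91 g·m⁻²·a⁻¹

zinc: T≤10 °C ⇒ hinge +0.038·(0.8−10) = -0.3496
  Pd branch = 0.0129·Pd^0.44·e^(0.046·RH+f) = 0.3105 μm/a
  Cl⁻ term: 0.0175·388.3^0.57·exp(0.008·44+0.085·0.8) = 0.7966
  r_corr = 0.3105 + 0.7966 = 1.107 μm/a
Convert to mass loss: 1.107 μm/a × 7.14 g/cm³ = 7.905 g·m⁻²·a⁻¹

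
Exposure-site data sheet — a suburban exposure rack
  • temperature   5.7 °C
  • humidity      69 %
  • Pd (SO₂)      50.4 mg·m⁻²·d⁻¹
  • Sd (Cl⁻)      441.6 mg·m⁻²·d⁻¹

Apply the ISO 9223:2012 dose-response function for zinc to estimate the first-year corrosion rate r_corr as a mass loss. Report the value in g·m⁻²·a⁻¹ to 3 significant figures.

zinc: T≤10 °C ⇒ hinge +0.038·(5.7−10) = -0.1634
  sulphur-dioxide contribution → 1.469 μm/a
  chloride contribution → 1.588 μm/a
  total first-year rate 3.057 μm/a
Convert to mass loss: 3.057 μm/a × 7.14 g/cm³ = 21.83 g·m⁻²·a⁻¹

r_corr = 21.8 g·m⁻²·a⁻¹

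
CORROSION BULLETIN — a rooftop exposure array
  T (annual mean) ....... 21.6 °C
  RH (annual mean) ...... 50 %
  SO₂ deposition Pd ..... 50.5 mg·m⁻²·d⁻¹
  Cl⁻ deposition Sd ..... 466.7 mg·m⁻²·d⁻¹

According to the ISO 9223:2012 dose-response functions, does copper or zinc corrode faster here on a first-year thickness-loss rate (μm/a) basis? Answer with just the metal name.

copper: T>10 °C ⇒ hinge -0.080·(21.6−10) = -0.9280
  Pd branch = 0.0053·Pd^0.26·e^(0.059·RH+f) = 0.111 μm/a
  Sd branch = 0.01025·Sd^0.27·e^(0.036·RH+0.049·T) = 0.9392 μm/a
  sum: 0.111 + 0.9392 → r_corr = 1.05 μm/a
zinc: T>10 °C ⇒ hinge -0.071·(21.6−10) = -0.8236
  SO₂ term: 0.0129·50.5^0.44·exp(0.046·50-0.8236) = 0.3171
  Sd branch = 0.0175·Sd^0.57·e^(0.008·RH+0.085·T) = 5.438 μm/a
  sum: 0.3171 + 5.438 → r_corr = 5.756 μm/a
Ordering by μm/a: zinc (5.76) > copper (1.05)

zinc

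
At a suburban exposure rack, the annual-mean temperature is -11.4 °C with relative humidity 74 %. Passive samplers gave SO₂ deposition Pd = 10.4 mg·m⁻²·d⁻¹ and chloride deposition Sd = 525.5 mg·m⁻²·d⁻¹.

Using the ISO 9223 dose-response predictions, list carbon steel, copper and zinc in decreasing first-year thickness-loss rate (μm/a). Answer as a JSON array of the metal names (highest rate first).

["carbon steel", "zinc", "copper"]

carbon steel: T≤10 °C ⇒ hinge +0.150·(-11.4−10) = -3.2100
  SO₂ term: 1.77·10.4^0.52·exp(0.02·74-3.2100) = 1.06
  Sd branch = 0.102·Sd^0.62·e^(0.033·RH+0.04·T) = 36.13 μm/a
  sum: 1.06 + 36.13 → r_corr = 37.19 μm/a
copper: temperature factor f = +0.126·(-21.4) = -2.6964
  SO₂ term: 0.0053·10.4^0.26·exp(0.059·74-2.6964) = 0.05174
  Sd branch = 0.01025·Sd^0.27·e^(0.036·RH+0.049·T) = 0.4567 μm/a
  sum: 0.05174 + 0.4567 → r_corr = 0.5084 μm/a
zinc: f(T) = +0.038·(T−10) [T≤10 °C] = -0.8132
  SO₂ term: 0.0129·10.4^0.44·exp(0.046·74-0.8132) = 0.4822
  Sd branch = 0.0175·Sd^0.57·e^(0.008·RH+0.085·T) = 0.4266 μm/a
  r_corr = 0.4822 + 0.4266 = 0.9088 μm/a
Ordering by μm/a: carbon steel (37.2) > zinc (0.909) > copper (0.508)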